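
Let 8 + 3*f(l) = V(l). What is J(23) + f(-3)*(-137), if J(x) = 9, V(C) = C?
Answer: 1534/3 ≈ 511.33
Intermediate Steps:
f(l) = -8/3 + l/3
J(23) + f(-3)*(-137) = 9 + (-8/3 + (1/3)*(-3))*(-137) = 9 + (-8/3 - 1)*(-137) = 9 - 11/3*(-137) = 9 + 1507/3 = 1534/3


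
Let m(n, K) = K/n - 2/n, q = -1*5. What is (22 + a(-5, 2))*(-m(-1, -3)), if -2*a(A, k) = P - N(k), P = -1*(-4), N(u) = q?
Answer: -175/2 ≈ -87.500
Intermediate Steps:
q = -5
N(u) = -5
P = 4
m(n, K) = -2/n + K/n
a(A, k) = -9/2 (a(A, k) = -(4 - 1*(-5))/2 = -(4 + 5)/2 = -½*9 = -9/2)
(22 + a(-5, 2))*(-m(-1, -3)) = (22 - 9/2)*(-(-2 - 3)/(-1)) = 35*(-(-1)*(-5))/2 = 35*(-1*5)/2 = (35/2)*(-5) = -175/2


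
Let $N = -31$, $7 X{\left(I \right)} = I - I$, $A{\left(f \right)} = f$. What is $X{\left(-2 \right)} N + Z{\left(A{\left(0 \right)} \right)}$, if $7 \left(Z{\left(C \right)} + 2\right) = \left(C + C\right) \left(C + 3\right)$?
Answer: $-2$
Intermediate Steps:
$X{\left(I \right)} = 0$ ($X{\left(I \right)} = \frac{I - I}{7} = \frac{1}{7} \cdot 0 = 0$)
$Z{\left(C \right)} = -2 + \frac{2 C \left(3 + C\right)}{7}$ ($Z{\left(C \right)} = -2 + \frac{\left(C + C\right) \left(C + 3\right)}{7} = -2 + \frac{2 C \left(3 + C\right)}{7}$)
$X{\left(-2 \right)} N + Z{\left(A{\left(0 \right)} \right)} = 0 \left(-31\right) + \left(-2 + \frac{2 \cdot 0^{2}}{7} + \frac{6}{7} \cdot 0\right) = 0 + \left(-2 + \frac{2}{7} \cdot 0 + 0\right) = 0 + \left(-2 + 0 + 0\right) = 0 - 2 = -2$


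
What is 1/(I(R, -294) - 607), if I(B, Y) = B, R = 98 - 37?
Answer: -1/546 ≈ -0.0018315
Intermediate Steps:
R = 61
1/(I(R, -294) - 607) = 1/(61 - 607) = 1/(-546) = -1/546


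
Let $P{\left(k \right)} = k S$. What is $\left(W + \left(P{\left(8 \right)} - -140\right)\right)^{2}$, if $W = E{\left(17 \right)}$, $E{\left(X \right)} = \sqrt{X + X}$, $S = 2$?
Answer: $\left(156 + \sqrt{34}\right)^{2} \approx 26189.0$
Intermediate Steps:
$P{\left(k \right)} = 2 k$ ($P{\left(k \right)} = k 2 = 2 k$)
$E{\left(X \right)} = \sqrt{2} \sqrt{X}$ ($E{\left(X \right)} = \sqrt{2 X} = \sqrt{2} \sqrt{X}$)
$W = \sqrt{34}$ ($W = \sqrt{2} \sqrt{17} = \sqrt{34} \approx 5.8309$)
$\left(W + \left(P{\left(8 \right)} - -140\right)\right)^{2} = \left(\sqrt{34} + \left(2 \cdot 8 - -140\right)\right)^{2} = \left(\sqrt{34} + \left(16 + 140\right)\right)^{2} = \left(\sqrt{34} + 156\right)^{2} = \left(156 + \sqrt{34}\right)^{2}$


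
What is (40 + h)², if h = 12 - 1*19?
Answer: 1089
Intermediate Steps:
h = -7 (h = 12 - 19 = -7)
(40 + h)² = (40 - 7)² = 33² = 1089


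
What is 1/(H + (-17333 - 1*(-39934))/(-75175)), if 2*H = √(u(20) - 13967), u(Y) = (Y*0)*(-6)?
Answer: -722300/8389146531 - 1201250*I*√13967/8389146531 ≈ -8.6099e-5 - 0.016923*I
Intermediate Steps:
u(Y) = 0 (u(Y) = 0*(-6) = 0)
H = I*√13967/2 (H = √(0 - 13967)/2 = √(-13967)/2 = (I*√13967)/2 = I*√13967/2 ≈ 59.091*I)
1/(H + (-17333 - 1*(-39934))/(-75175)) = 1/(I*√13967/2 + (-17333 - 1*(-39934))/(-75175)) = 1/(I*√13967/2 + (-17333 + 39934)*(-1/75175)) = 1/(I*√13967/2 + 22601*(-1/75175)) = 1/(I*√13967/2 - 233/775) = 1/(-233/775 + I*√13967/2)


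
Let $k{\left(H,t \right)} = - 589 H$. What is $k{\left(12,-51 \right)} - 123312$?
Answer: $-130380$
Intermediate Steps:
$k{\left(12,-51 \right)} - 123312 = \left(-589\right) 12 - 123312 = -7068 - 123312 = -130380$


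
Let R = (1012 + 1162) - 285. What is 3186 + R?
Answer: 5075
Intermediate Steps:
R = 1889 (R = 2174 - 285 = 1889)
3186 + R = 3186 + 1889 = 5075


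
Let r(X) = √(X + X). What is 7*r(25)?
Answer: 35*√2 ≈ 49.497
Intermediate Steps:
r(X) = √2*√X (r(X) = √(2*X) = √2*√X)
7*r(25) = 7*(√2*√25) = 7*(√2*5) = 7*(5*√2) = 35*√2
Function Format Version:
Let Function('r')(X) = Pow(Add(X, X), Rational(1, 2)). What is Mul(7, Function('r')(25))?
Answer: Mul(35, Pow(2, Rational(1, 2))) ≈ 49.497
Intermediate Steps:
Function('r')(X) = Mul(Pow(2, Rational(1, 2)), Pow(X, Rational(1, 2))) (Function('r')(X) = Pow(Mul(2, X), Rational(1, 2)) = Mul(Pow(2, Rational(1, 2)), Pow(X, Rational(1, 2))))
Mul(7, Function('r')(25)) = Mul(7, Mul(Pow(2, Rational(1, 2)), Pow(25, Rational(1, 2)))) = Mul(7, Mul(Pow(2, Rational(1, 2)), 5)) = Mul(7, Mul(5, Pow(2, Rational(1, 2)))) = Mul(35, Pow(2, Rational(1, 2)))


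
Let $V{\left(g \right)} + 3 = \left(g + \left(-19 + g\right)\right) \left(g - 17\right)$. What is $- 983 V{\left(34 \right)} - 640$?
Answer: $-816530$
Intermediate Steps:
$V{\left(g \right)} = -3 + \left(-19 + 2 g\right) \left(-17 + g\right)$ ($V{\left(g \right)} = -3 + \left(g + \left(-19 + g\right)\right) \left(g - 17\right) = -3 + \left(-19 + 2 g\right) \left(-17 + g\right)$)
$- 983 V{\left(34 \right)} - 640 = - 983 \left(320 - 1802 + 2 \cdot 34^{2}\right) - 640 = - 983 \left(320 - 1802 + 2 \cdot 1156\right) - 640 = - 983 \left(320 - 1802 + 2312\right) - 640 = \left(-983\right) 830 - 640 = -815890 - 640 = -816530$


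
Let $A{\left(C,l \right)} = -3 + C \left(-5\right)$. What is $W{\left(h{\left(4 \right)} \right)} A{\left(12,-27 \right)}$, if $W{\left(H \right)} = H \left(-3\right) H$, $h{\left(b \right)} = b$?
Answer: $3024$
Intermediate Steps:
$W{\left(H \right)} = - 3 H^{2}$ ($W{\left(H \right)} = - 3 H H = - 3 H^{2}$)
$A{\left(C,l \right)} = -3 - 5 C$
$W{\left(h{\left(4 \right)} \right)} A{\left(12,-27 \right)} = - 3 \cdot 4^{2} \left(-3 - 60\right) = \left(-3\right) 16 \left(-3 - 60\right) = \left(-48\right) \left(-63\right) = 3024$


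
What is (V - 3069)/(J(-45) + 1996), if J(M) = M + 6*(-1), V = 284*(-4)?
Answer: -841/389 ≈ -2.1620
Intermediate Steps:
V = -1136
J(M) = -6 + M (J(M) = M - 6 = -6 + M)
(V - 3069)/(J(-45) + 1996) = (-1136 - 3069)/((-6 - 45) + 1996) = -4205/(-51 + 1996) = -4205/1945 = -4205*1/1945 = -841/389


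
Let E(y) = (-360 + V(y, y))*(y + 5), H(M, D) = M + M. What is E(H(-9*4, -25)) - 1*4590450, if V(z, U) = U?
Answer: -4561506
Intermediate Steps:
H(M, D) = 2*M
E(y) = (-360 + y)*(5 + y) (E(y) = (-360 + y)*(y + 5) = (-360 + y)*(5 + y))
E(H(-9*4, -25)) - 1*4590450 = (-1800 + (2*(-9*4))² - 710*(-9*4)) - 1*4590450 = (-1800 + (2*(-36))² - 710*(-36)) - 4590450 = (-1800 + (-72)² - 355*(-72)) - 4590450 = (-1800 + 5184 + 25560) - 4590450 = 28944 - 4590450 = -4561506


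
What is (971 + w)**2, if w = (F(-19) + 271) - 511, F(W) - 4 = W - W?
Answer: 540225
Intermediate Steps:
F(W) = 4 (F(W) = 4 + (W - W) = 4 + 0 = 4)
w = -236 (w = (4 + 271) - 511 = 275 - 511 = -236)
(971 + w)**2 = (971 - 236)**2 = 735**2 = 540225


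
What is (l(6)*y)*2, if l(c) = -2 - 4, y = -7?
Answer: 84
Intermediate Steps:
l(c) = -6
(l(6)*y)*2 = -6*(-7)*2 = 42*2 = 84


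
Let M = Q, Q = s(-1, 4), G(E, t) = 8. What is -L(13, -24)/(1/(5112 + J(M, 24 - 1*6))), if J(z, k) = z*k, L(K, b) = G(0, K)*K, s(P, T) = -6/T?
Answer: -528840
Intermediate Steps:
Q = -3/2 (Q = -6/4 = -6*¼ = -3/2 ≈ -1.5000)
L(K, b) = 8*K
M = -3/2 ≈ -1.5000
J(z, k) = k*z
-L(13, -24)/(1/(5112 + J(M, 24 - 1*6))) = -8*13/(1/(5112 + (24 - 1*6)*(-3/2))) = -104/(1/(5112 + (24 - 6)*(-3/2))) = -104/(1/(5112 + 18*(-3/2))) = -104/(1/(5112 - 27)) = -104/(1/5085) = -104/1/5085 = -104*5085 = -1*528840 = -528840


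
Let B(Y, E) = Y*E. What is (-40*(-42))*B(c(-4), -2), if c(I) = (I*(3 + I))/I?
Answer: 3360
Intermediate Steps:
c(I) = 3 + I
B(Y, E) = E*Y
(-40*(-42))*B(c(-4), -2) = (-40*(-42))*(-2*(3 - 4)) = 1680*(-2*(-1)) = 1680*2 = 3360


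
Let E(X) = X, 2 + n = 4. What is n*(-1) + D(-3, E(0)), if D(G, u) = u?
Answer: -2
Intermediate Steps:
n = 2 (n = -2 + 4 = 2)
n*(-1) + D(-3, E(0)) = 2*(-1) + 0 = -2 + 0 = -2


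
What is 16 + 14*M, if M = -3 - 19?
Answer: -292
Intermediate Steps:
M = -22
16 + 14*M = 16 + 14*(-22) = 16 - 308 = -292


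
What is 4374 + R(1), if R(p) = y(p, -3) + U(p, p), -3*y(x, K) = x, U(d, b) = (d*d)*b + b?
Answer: 13127/3 ≈ 4375.7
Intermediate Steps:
U(d, b) = b + b*d² (U(d, b) = d²*b + b = b*d² + b = b + b*d²)
y(x, K) = -x/3
R(p) = -p/3 + p*(1 + p²)
4374 + R(1) = 4374 + 1*(⅔ + 1²) = 4374 + 1*(⅔ + 1) = 4374 + 1*(5/3) = 4374 + 5/3 = 13127/3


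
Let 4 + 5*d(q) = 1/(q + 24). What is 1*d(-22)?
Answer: -7/10 ≈ -0.70000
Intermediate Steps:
d(q) = -⅘ + 1/(5*(24 + q)) (d(q) = -⅘ + 1/(5*(q + 24)) = -⅘ + 1/(5*(24 + q)))
1*d(-22) = 1*((-95 - 4*(-22))/(5*(24 - 22))) = 1*((⅕)*(-95 + 88)/2) = 1*((⅕)*(½)*(-7)) = 1*(-7/10) = -7/10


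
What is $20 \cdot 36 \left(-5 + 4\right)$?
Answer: $-720$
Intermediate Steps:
$20 \cdot 36 \left(-5 + 4\right) = 720 \left(-1\right) = -720$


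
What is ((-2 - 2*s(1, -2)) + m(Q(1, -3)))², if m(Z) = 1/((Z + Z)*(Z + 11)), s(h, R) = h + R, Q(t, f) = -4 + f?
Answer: 1/3136 ≈ 0.00031888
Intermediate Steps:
s(h, R) = R + h
m(Z) = 1/(2*Z*(11 + Z)) (m(Z) = 1/((2*Z)*(11 + Z)) = 1/(2*Z*(11 + Z)))
((-2 - 2*s(1, -2)) + m(Q(1, -3)))² = ((-2 - 2*(-2 + 1)) + 1/(2*(-4 - 3)*(11 + (-4 - 3))))² = ((-2 - 2*(-1)) + (½)/(-7*(11 - 7)))² = ((-2 + 2) + (½)*(-⅐)/4)² = (0 + (½)*(-⅐)*(¼))² = (0 - 1/56)² = (-1/56)² = 1/3136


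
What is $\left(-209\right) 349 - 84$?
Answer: $-73025$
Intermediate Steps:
$\left(-209\right) 349 - 84 = -72941 - 84 = -73025$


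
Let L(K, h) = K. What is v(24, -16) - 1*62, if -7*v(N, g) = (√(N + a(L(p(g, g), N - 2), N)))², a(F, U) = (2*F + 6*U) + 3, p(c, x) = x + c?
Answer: -541/7 ≈ -77.286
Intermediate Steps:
p(c, x) = c + x
a(F, U) = 3 + 2*F + 6*U
v(N, g) = -3/7 - N - 4*g/7 (v(N, g) = -(3/7 + N + 2*(g + g)/7) = -(3/7 + N + (2/7)*2*g) = -(3/7 + N + 4*g/7) = -(3 + 4*g + 7*N)/7 = -3/7 - N - 4*g/7)
v(24, -16) - 1*62 = (-3/7 - 1*24 - 4/7*(-16)) - 1*62 = (-3/7 - 24 + 64/7) - 62 = -107/7 - 62 = -541/7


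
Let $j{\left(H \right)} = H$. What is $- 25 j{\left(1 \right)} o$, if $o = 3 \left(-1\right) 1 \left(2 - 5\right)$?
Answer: $-225$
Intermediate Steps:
$o = 9$ ($o = \left(-3\right) 1 \left(-3\right) = \left(-3\right) \left(-3\right) = 9$)
$- 25 j{\left(1 \right)} o = \left(-25\right) 1 \cdot 9 = \left(-25\right) 9 = -225$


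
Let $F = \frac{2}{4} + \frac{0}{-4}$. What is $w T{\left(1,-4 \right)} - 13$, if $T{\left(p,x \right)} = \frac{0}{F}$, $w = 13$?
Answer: $-13$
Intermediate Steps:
$F = \frac{1}{2}$ ($F = 2 \cdot \frac{1}{4} + 0 \left(- \frac{1}{4}\right) = \frac{1}{2} + 0 = \frac{1}{2} \approx 0.5$)
$T{\left(p,x \right)} = 0$ ($T{\left(p,x \right)} = 0 \frac{1}{\frac{1}{2}} = 0 \cdot 2 = 0$)
$w T{\left(1,-4 \right)} - 13 = 13 \cdot 0 - 13 = 0 - 13 = -13$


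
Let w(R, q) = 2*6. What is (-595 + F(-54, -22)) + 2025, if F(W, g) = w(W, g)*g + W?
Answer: 1112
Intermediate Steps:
w(R, q) = 12
F(W, g) = W + 12*g (F(W, g) = 12*g + W = W + 12*g)
(-595 + F(-54, -22)) + 2025 = (-595 + (-54 + 12*(-22))) + 2025 = (-595 + (-54 - 264)) + 2025 = (-595 - 318) + 2025 = -913 + 2025 = 1112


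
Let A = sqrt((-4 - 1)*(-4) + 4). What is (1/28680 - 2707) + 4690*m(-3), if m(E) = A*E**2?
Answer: -77636759/28680 + 84420*sqrt(6) ≈ 2.0408e+5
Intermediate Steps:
A = 2*sqrt(6) (A = sqrt(-5*(-4) + 4) = sqrt(20 + 4) = sqrt(24) = 2*sqrt(6) ≈ 4.8990)
m(E) = 2*sqrt(6)*E**2 (m(E) = (2*sqrt(6))*E**2 = 2*sqrt(6)*E**2)
(1/28680 - 2707) + 4690*m(-3) = (1/28680 - 2707) + 4690*(2*sqrt(6)*(-3)**2) = (1/28680 - 2707) + 4690*(2*sqrt(6)*9) = -77636759/28680 + 4690*(18*sqrt(6)) = -77636759/28680 + 84420*sqrt(6)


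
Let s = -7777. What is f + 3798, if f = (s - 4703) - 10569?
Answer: -19251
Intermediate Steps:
f = -23049 (f = (-7777 - 4703) - 10569 = -12480 - 10569 = -23049)
f + 3798 = -23049 + 3798 = -19251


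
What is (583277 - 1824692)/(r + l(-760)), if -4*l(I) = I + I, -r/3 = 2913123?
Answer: 177345/1248427 ≈ 0.14205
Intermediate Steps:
r = -8739369 (r = -3*2913123 = -8739369)
l(I) = -I/2 (l(I) = -(I + I)/4 = -I/2)
(583277 - 1824692)/(r + l(-760)) = (583277 - 1824692)/(-8739369 - ½*(-760)) = -1241415/(-8739369 + 380) = -1241415/(-8738989) = -1241415*(-1/8738989) = 177345/1248427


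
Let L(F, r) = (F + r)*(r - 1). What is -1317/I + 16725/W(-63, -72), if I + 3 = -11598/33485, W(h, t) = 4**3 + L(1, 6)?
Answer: 693329020/1232583 ≈ 562.50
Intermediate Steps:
L(F, r) = (-1 + r)*(F + r) (L(F, r) = (F + r)*(-1 + r) = (-1 + r)*(F + r))
W(h, t) = 99 (W(h, t) = 4**3 + (6**2 - 1*1 - 1*6 + 1*6) = 64 + (36 - 1 - 6 + 6) = 64 + 35 = 99)
I = -112053/33485 (I = -3 - 11598/33485 = -112053/33485 ≈ -3.3464)
-1317/I + 16725/W(-63, -72) = -1317/(-112053/33485) + 16725/99 = -1317*(-33485/112053) + 16725*(1/99) = 14699915/37351 + 5575/33 = 693329020/1232583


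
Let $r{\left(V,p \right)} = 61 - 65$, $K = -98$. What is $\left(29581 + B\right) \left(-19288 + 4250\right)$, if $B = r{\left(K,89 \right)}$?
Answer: $-444778926$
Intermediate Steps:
$r{\left(V,p \right)} = -4$ ($r{\left(V,p \right)} = 61 - 65 = -4$)
$B = -4$
$\left(29581 + B\right) \left(-19288 + 4250\right) = \left(29581 - 4\right) \left(-19288 + 4250\right) = 29577 \left(-15038\right) = -444778926$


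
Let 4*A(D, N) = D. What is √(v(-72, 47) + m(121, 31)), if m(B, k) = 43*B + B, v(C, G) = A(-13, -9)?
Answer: √21283/2 ≈ 72.943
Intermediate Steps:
A(D, N) = D/4
v(C, G) = -13/4 (v(C, G) = (¼)*(-13) = -13/4)
m(B, k) = 44*B
√(v(-72, 47) + m(121, 31)) = √(-13/4 + 44*121) = √(-13/4 + 5324) = √(21283/4) = √21283/2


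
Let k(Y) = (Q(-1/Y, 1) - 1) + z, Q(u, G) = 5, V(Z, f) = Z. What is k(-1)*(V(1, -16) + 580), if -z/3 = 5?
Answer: -6391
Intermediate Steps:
z = -15 (z = -3*5 = -15)
k(Y) = -11 (k(Y) = (5 - 1) - 15 = 4 - 15 = -11)
k(-1)*(V(1, -16) + 580) = -11*(1 + 580) = -11*581 = -6391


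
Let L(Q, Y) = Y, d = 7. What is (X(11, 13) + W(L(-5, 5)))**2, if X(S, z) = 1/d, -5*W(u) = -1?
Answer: 144/1225 ≈ 0.11755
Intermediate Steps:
W(u) = 1/5 (W(u) = -1/5*(-1) = 1/5)
X(S, z) = 1/7
(X(11, 13) + W(L(-5, 5)))**2 = (1/7 + 1/5)**2 = (12/35)**2 = 144/1225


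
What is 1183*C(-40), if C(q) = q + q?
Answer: -94640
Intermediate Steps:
C(q) = 2*q
1183*C(-40) = 1183*(2*(-40)) = 1183*(-80) = -94640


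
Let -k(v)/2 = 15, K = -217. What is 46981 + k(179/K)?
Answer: 46951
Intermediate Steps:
k(v) = -30 (k(v) = -2*15 = -30)
46981 + k(179/K) = 46981 - 30 = 46951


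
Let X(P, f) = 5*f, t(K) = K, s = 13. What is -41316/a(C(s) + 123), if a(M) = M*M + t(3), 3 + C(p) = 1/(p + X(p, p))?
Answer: -803088/280021 ≈ -2.8680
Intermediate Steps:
C(p) = -3 + 1/(6*p) (C(p) = -3 + 1/(p + 5*p) = -3 + 1/(6*p))
a(M) = 3 + M² (a(M) = M*M + 3 = M² + 3 = 3 + M²)
-41316/a(C(s) + 123) = -41316/(3 + ((-3 + (⅙)/13) + 123)²) = -41316/(3 + ((-3 + (⅙)*(1/13)) + 123)²) = -41316/(3 + ((-3 + 1/78) + 123)²) = -41316/(3 + (-233/78 + 123)²) = -41316/(3 + (9361/78)²) = -41316/(3 + 87628321/6084) = -41316/87646573/6084 = -41316*6084/87646573 = -803088/280021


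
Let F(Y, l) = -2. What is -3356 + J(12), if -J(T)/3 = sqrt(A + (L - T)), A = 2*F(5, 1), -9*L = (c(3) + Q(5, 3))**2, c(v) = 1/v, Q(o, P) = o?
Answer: -3356 - 4*I*sqrt(97)/3 ≈ -3356.0 - 13.132*I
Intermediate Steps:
L = -256/81 (L = -(1/3 + 5)**2/9 = -(16/3)**2/9 = -1/9*256/9 = -256/81 ≈ -3.1605)
A = -4 (A = 2*(-2) = -4)
J(T) = -3*sqrt(-580/81 - T) (J(T) = -3*sqrt(-4 + (-256/81 - T)) = -3*sqrt(-580/81 - T))
-3356 + J(12) = -3356 - sqrt(-580 - 81*12)/3 = -3356 - sqrt(-580 - 972)/3 = -3356 - 4*I*sqrt(97)/3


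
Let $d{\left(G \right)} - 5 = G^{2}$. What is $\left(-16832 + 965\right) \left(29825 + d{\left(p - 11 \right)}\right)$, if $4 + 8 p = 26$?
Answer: $- \frac{7590280923}{16} \approx -4.7439 \cdot 10^{8}$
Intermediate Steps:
$p = \frac{11}{4}$ ($p = - \frac{1}{2} + \frac{1}{8} \cdot 26 = - \frac{1}{2} + \frac{13}{4} = \frac{11}{4} \approx 2.75$)
$d{\left(G \right)} = 5 + G^{2}$
$\left(-16832 + 965\right) \left(29825 + d{\left(p - 11 \right)}\right) = \left(-16832 + 965\right) \left(29825 + \left(5 + \left(\frac{11}{4} - 11\right)^{2}\right)\right) = - 15867 \left(29825 + \left(5 + \left(\frac{11}{4} - 11\right)^{2}\right)\right) = - 15867 \left(29825 + \left(5 + \left(- \frac{33}{4}\right)^{2}\right)\right) = - 15867 \left(29825 + \left(5 + \frac{1089}{16}\right)\right) = - 15867 \left(29825 + \frac{1169}{16}\right) = \left(-15867\right) \frac{478369}{16} = - \frac{7590280923}{16}$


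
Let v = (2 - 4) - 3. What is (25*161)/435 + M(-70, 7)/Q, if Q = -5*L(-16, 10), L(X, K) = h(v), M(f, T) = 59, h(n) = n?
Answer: 25258/2175 ≈ 11.613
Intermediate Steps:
v = -5 (v = -2 - 3 = -5)
L(X, K) = -5
Q = 25 (Q = -5*(-5) = 25)
(25*161)/435 + M(-70, 7)/Q = (25*161)/435 + 59/25 = 4025*(1/435) + 59*(1/25) = 805/87 + 59/25 = 25258/2175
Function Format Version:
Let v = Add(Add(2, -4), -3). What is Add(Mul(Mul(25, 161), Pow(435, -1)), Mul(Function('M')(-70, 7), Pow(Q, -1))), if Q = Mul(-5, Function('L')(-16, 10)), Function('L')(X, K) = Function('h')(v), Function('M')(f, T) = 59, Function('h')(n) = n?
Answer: Rational(25258, 2175) ≈ 11.613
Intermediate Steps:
v = -5 (v = Add(-2, -3) = -5)
Function('L')(X, K) = -5
Q = 25 (Q = Mul(-5, -5) = 25)
Add(Mul(Mul(25, 161), Pow(435, -1)), Mul(Function('M')(-70, 7), Pow(Q, -1))) = Add(Mul(Mul(25, 161), Pow(435, -1)), Mul(59, Pow(25, -1))) = Add(Mul(4025, Rational(1, 435)), Mul(59, Rational(1, 25))) = Add(Rational(805, 87), Rational(59, 25)) = Rational(25258, 2175)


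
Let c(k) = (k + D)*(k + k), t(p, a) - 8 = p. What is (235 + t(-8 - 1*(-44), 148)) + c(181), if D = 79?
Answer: 94399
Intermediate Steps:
t(p, a) = 8 + p
c(k) = 2*k*(79 + k) (c(k) = (k + 79)*(k + k) = (79 + k)*(2*k) = 2*k*(79 + k))
(235 + t(-8 - 1*(-44), 148)) + c(181) = (235 + (8 + (-8 - 1*(-44)))) + 2*181*(79 + 181) = (235 + (8 + (-8 + 44))) + 2*181*260 = (235 + (8 + 36)) + 94120 = (235 + 44) + 94120 = 279 + 94120 = 94399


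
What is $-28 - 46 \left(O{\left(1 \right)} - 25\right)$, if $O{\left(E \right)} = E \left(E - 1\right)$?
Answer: $1122$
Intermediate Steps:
$O{\left(E \right)} = E \left(-1 + E\right)$
$-28 - 46 \left(O{\left(1 \right)} - 25\right) = -28 - 46 \left(1 \left(-1 + 1\right) - 25\right) = -28 - 46 \left(1 \cdot 0 - 25\right) = -28 - 46 \left(0 - 25\right) = -28 - -1150 = -28 + 1150 = 1122$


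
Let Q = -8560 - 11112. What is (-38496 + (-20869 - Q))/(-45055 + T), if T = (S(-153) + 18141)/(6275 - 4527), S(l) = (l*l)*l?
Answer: 754167/894778 ≈ 0.84285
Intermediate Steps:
Q = -19672
S(l) = l**3 (S(l) = l**2*l = l**3)
T = -38733/19 (T = ((-153)**3 + 18141)/(6275 - 4527) = (-3581577 + 18141)/1748 = -3563436*1/1748 = -38733/19 ≈ -2038.6)
(-38496 + (-20869 - Q))/(-45055 + T) = (-38496 + (-20869 - 1*(-19672)))/(-45055 - 38733/19) = (-38496 + (-20869 + 19672))/(-894778/19) = (-38496 - 1197)*(-19/894778) = -39693*(-19/894778) = 754167/894778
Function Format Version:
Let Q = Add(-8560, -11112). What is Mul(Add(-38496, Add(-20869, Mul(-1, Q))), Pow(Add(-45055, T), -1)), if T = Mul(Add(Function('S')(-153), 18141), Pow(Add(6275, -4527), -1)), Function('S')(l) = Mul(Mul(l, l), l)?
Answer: Rational(754167, 894778) ≈ 0.84285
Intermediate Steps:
Q = -19672
Function('S')(l) = Pow(l, 3) (Function('S')(l) = Mul(Pow(l, 2), l) = Pow(l, 3))
T = Rational(-38733, 19) (T = Mul(Add(Pow(-153, 3), 18141), Pow(Add(6275, -4527), -1)) = Mul(Add(-3581577, 18141), Pow(1748, -1)) = Mul(-3563436, Rational(1, 1748)) = Rational(-38733, 19) ≈ -2038.6)
Mul(Add(-38496, Add(-20869, Mul(-1, Q))), Pow(Add(-45055, T), -1)) = Mul(Add(-38496, Add(-20869, Mul(-1, -19672))), Pow(Add(-45055, Rational(-38733, 19)), -1)) = Mul(Add(-38496, Add(-20869, 19672)), Pow(Rational(-894778, 19), -1)) = Mul(Add(-38496, -1197), Rational(-19, 894778)) = Mul(-39693, Rational(-19, 894778)) = Rational(754167, 894778)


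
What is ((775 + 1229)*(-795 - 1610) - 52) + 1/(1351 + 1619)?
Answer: -14314425839/2970 ≈ -4.8197e+6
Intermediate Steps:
((775 + 1229)*(-795 - 1610) - 52) + 1/(1351 + 1619) = (2004*(-2405) - 52) + 1/2970 = (-4819620 - 52) + 1/2970 = -4819672 + 1/2970 = -14314425839/2970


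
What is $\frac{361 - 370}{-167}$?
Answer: $\frac{9}{167} \approx 0.053892$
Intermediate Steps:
$\frac{361 - 370}{-167} = \left(- \frac{1}{167}\right) \left(-9\right) = \frac{9}{167}$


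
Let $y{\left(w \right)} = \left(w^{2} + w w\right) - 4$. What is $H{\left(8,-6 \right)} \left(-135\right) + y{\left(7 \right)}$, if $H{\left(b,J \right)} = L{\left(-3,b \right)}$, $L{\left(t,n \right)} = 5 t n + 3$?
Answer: $15889$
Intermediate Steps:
$y{\left(w \right)} = -4 + 2 w^{2}$ ($y{\left(w \right)} = \left(w^{2} + w^{2}\right) - 4 = 2 w^{2} - 4 = -4 + 2 w^{2}$)
$L{\left(t,n \right)} = 3 + 5 n t$ ($L{\left(t,n \right)} = 5 n t + 3 = 3 + 5 n t$)
$H{\left(b,J \right)} = 3 - 15 b$ ($H{\left(b,J \right)} = 3 + 5 b \left(-3\right) = 3 - 15 b$)
$H{\left(8,-6 \right)} \left(-135\right) + y{\left(7 \right)} = \left(3 - 120\right) \left(-135\right) - \left(4 - 2 \cdot 7^{2}\right) = \left(3 - 120\right) \left(-135\right) + \left(-4 + 2 \cdot 49\right) = \left(-117\right) \left(-135\right) + \left(-4 + 98\right) = 15795 + 94 = 15889$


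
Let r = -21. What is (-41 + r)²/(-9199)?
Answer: -3844/9199 ≈ -0.41787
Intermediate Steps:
(-41 + r)²/(-9199) = (-41 - 21)²/(-9199) = (-62)²*(-1/9199) = 3844*(-1/9199) = -3844/9199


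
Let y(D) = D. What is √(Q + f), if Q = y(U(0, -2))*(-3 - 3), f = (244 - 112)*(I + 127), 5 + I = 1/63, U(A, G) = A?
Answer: 2*√1775697/21 ≈ 126.91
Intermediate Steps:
I = -314/63 (I = -5 + 1/63 = -314/63 ≈ -4.9841)
f = 338228/21 (f = (244 - 112)*(-314/63 + 127) = 132*(7687/63) = 338228/21 ≈ 16106.)
Q = 0 (Q = 0*(-3 - 3) = 0*(-6) = 0)
√(Q + f) = √(0 + 338228/21) = √(338228/21) = 2*√1775697/21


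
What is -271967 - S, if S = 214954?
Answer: -486921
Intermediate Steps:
-271967 - S = -271967 - 1*214954 = -271967 - 214954 = -486921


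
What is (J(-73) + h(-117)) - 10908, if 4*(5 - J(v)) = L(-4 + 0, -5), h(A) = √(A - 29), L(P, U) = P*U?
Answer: -10908 + I*√146 ≈ -10908.0 + 12.083*I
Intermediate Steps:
h(A) = √(-29 + A)
J(v) = 0 (J(v) = 5 - (-4 + 0)*(-5)/4 = 5 - (-1)*(-5) = 5 - ¼*20 = 5 - 5 = 0)
(J(-73) + h(-117)) - 10908 = (0 + √(-29 - 117)) - 10908 = (0 + √(-146)) - 10908 = (0 + I*√146) - 10908 = I*√146 - 10908 = -10908 + I*√146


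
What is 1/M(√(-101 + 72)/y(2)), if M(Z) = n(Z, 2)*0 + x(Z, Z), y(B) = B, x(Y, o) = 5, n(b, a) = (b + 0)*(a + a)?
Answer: ⅕ ≈ 0.20000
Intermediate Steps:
n(b, a) = 2*a*b (n(b, a) = b*(2*a) = 2*a*b)
M(Z) = 5 (M(Z) = (2*2*Z)*0 + 5 = (4*Z)*0 + 5 = 0 + 5 = 5)
1/M(√(-101 + 72)/y(2)) = 1/5 = ⅕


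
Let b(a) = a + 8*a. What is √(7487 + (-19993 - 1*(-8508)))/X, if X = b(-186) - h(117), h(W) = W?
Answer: -I*√3998/1791 ≈ -0.035304*I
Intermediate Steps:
b(a) = 9*a
X = -1791 (X = 9*(-186) - 1*117 = -1674 - 117 = -1791)
√(7487 + (-19993 - 1*(-8508)))/X = √(7487 + (-19993 - 1*(-8508)))/(-1791) = √(7487 + (-19993 + 8508))*(-1/1791) = √(7487 - 11485)*(-1/1791) = √(-3998)*(-1/1791) = (I*√3998)*(-1/1791) = -I*√3998/1791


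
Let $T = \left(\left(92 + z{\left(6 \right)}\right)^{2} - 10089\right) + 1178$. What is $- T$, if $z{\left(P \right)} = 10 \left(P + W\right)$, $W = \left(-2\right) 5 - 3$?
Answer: $8427$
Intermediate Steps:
$W = -13$ ($W = -10 - 3 = -13$)
$z{\left(P \right)} = -130 + 10 P$ ($z{\left(P \right)} = 10 \left(P - 13\right) = 10 \left(-13 + P\right) = -130 + 10 P$)
$T = -8427$ ($T = \left(\left(92 + \left(-130 + 10 \cdot 6\right)\right)^{2} - 10089\right) + 1178 = \left(\left(92 + \left(-130 + 60\right)\right)^{2} - 10089\right) + 1178 = \left(\left(92 - 70\right)^{2} - 10089\right) + 1178 = \left(22^{2} - 10089\right) + 1178 = \left(484 - 10089\right) + 1178 = -9605 + 1178 = -8427$)
$- T = \left(-1\right) \left(-8427\right) = 8427$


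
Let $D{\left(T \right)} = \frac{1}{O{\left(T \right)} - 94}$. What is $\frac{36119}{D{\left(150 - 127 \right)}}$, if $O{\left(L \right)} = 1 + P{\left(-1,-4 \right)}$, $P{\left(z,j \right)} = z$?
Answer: $-3395186$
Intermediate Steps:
$O{\left(L \right)} = 0$ ($O{\left(L \right)} = 1 - 1 = 0$)
$D{\left(T \right)} = - \frac{1}{94}$ ($D{\left(T \right)} = \frac{1}{0 - 94} = \frac{1}{-94} = - \frac{1}{94}$)
$\frac{36119}{D{\left(150 - 127 \right)}} = \frac{36119}{- \frac{1}{94}} = 36119 \left(-94\right) = -3395186$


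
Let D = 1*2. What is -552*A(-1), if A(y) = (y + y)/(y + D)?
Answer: 1104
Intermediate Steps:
D = 2
A(y) = 2*y/(2 + y) (A(y) = (y + y)/(y + 2) = (2*y)/(2 + y) = 2*y/(2 + y))
-552*A(-1) = -1104*(-1)/(2 - 1) = -1104*(-1)/1 = -1104*(-1) = -552*(-2) = 1104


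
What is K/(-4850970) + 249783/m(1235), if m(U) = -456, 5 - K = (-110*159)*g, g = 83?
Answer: -40411726777/73734744 ≈ -548.07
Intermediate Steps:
K = 1451675 (K = 5 - (-110*159)*83 = 5 - (-17490)*83 = 5 - 1*(-1451670) = 5 + 1451670 = 1451675)
K/(-4850970) + 249783/m(1235) = 1451675/(-4850970) + 249783/(-456) = 1451675*(-1/4850970) + 249783*(-1/456) = -290335/970194 - 83261/152 = -40411726777/73734744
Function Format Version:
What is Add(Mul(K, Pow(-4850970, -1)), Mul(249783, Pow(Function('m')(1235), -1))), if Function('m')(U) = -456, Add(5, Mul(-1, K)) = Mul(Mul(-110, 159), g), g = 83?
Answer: Rational(-40411726777, 73734744) ≈ -548.07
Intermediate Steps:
K = 1451675 (K = Add(5, Mul(-1, Mul(Mul(-110, 159), 83))) = Add(5, Mul(-1, Mul(-17490, 83))) = Add(5, Mul(-1, -1451670)) = Add(5, 1451670) = 1451675)
Add(Mul(K, Pow(-4850970, -1)), Mul(249783, Pow(Function('m')(1235), -1))) = Add(Mul(1451675, Pow(-4850970, -1)), Mul(249783, Pow(-456, -1))) = Add(Mul(1451675, Rational(-1, 4850970)), Mul(249783, Rational(-1, 456))) = Add(Rational(-290335, 970194), Rational(-83261, 152)) = Rational(-40411726777, 73734744)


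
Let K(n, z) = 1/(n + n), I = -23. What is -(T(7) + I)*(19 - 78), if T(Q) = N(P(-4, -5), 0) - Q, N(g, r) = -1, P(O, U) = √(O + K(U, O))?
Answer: -1829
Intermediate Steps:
K(n, z) = 1/(2*n)
P(O, U) = √(O + 1/(2*U))
T(Q) = -1 - Q
-(T(7) + I)*(19 - 78) = -((-1 - 1*7) - 23)*(19 - 78) = -((-1 - 7) - 23)*(-59) = -(-8 - 23)*(-59) = -(-31)*(-59) = -1*1829 = -1829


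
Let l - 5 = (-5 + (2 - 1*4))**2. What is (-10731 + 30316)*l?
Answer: 1057590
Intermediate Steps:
l = 54 (l = 5 + (-5 + (2 - 1*4))**2 = 5 + (-5 + (2 - 4))**2 = 5 + (-5 - 2)**2 = 5 + (-7)**2 = 5 + 49 = 54)
(-10731 + 30316)*l = (-10731 + 30316)*54 = 19585*54 = 1057590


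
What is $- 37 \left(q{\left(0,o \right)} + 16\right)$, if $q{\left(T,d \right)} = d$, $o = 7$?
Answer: $-851$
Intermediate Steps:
$- 37 \left(q{\left(0,o \right)} + 16\right) = - 37 \left(7 + 16\right) = \left(-37\right) 23 = -851$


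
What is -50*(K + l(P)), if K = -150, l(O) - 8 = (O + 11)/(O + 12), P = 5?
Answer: 119900/17 ≈ 7052.9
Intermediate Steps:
l(O) = 8 + (11 + O)/(12 + O) (l(O) = 8 + (O + 11)/(O + 12) = 8 + (11 + O)/(12 + O))
-50*(K + l(P)) = -50*(-150 + (107 + 9*5)/(12 + 5)) = -50*(-150 + (107 + 45)/17) = -50*(-150 + (1/17)*152) = -50*(-150 + 152/17) = -50*(-2398/17) = 119900/17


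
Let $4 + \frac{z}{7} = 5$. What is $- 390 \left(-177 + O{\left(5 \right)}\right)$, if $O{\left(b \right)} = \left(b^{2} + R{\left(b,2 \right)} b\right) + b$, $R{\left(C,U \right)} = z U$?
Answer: $30030$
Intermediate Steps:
$z = 7$ ($z = -28 + 7 \cdot 5 = -28 + 35 = 7$)
$R{\left(C,U \right)} = 7 U$
$O{\left(b \right)} = b^{2} + 15 b$ ($O{\left(b \right)} = \left(b^{2} + 7 \cdot 2 b\right) + b = \left(b^{2} + 14 b\right) + b = b^{2} + 15 b$)
$- 390 \left(-177 + O{\left(5 \right)}\right) = - 390 \left(-177 + 5 \left(15 + 5\right)\right) = - 390 \left(-177 + 5 \cdot 20\right) = - 390 \left(-177 + 100\right) = \left(-390\right) \left(-77\right) = 30030$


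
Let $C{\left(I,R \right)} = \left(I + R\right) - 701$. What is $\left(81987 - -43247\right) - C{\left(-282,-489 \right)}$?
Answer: $126706$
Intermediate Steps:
$C{\left(I,R \right)} = -701 + I + R$
$\left(81987 - -43247\right) - C{\left(-282,-489 \right)} = \left(81987 - -43247\right) - \left(-701 - 282 - 489\right) = \left(81987 + 43247\right) - -1472 = 125234 + 1472 = 126706$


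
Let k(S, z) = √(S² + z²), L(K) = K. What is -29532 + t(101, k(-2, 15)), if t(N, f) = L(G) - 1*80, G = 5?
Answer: -29607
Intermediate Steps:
t(N, f) = -75 (t(N, f) = 5 - 1*80 = 5 - 80 = -75)
-29532 + t(101, k(-2, 15)) = -29532 - 75 = -29607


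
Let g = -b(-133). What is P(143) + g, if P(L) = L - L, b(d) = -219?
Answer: 219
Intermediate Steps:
g = 219 (g = -1*(-219) = 219)
P(L) = 0
P(143) + g = 0 + 219 = 219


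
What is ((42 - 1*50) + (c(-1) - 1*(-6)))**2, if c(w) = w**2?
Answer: 1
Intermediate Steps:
((42 - 1*50) + (c(-1) - 1*(-6)))**2 = ((42 - 1*50) + ((-1)**2 - 1*(-6)))**2 = ((42 - 50) + (1 + 6))**2 = (-8 + 7)**2 = (-1)**2 = 1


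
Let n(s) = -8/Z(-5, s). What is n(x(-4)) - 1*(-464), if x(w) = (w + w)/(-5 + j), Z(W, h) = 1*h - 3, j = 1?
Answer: 472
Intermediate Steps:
Z(W, h) = -3 + h (Z(W, h) = h - 3 = -3 + h)
x(w) = -w/2 (x(w) = (w + w)/(-5 + 1) = (2*w)/(-4) = (2*w)*(-¼) = -w/2)
n(s) = -8/(-3 + s)
n(x(-4)) - 1*(-464) = -8/(-3 - ½*(-4)) - 1*(-464) = -8/(-3 + 2) + 464 = -8/(-1) + 464 = -8*(-1) + 464 = 8 + 464 = 472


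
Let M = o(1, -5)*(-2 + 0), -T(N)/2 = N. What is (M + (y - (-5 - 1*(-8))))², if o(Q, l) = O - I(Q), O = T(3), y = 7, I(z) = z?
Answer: 324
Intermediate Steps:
T(N) = -2*N
O = -6 (O = -2*3 = -6)
o(Q, l) = -6 - Q
M = 14 (M = (-6 - 1*1)*(-2 + 0) = (-6 - 1)*(-2) = -7*(-2) = 14)
(M + (y - (-5 - 1*(-8))))² = (14 + (7 - (-5 - 1*(-8))))² = (14 + (7 - (-5 + 8)))² = (14 + (7 - 1*3))² = (14 + (7 - 3))² = (14 + 4)² = 18² = 324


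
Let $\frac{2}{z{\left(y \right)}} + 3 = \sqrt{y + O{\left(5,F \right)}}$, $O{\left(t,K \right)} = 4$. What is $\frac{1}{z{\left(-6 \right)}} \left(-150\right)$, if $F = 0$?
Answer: $225 - 75 i \sqrt{2} \approx 225.0 - 106.07 i$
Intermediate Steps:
$z{\left(y \right)} = \frac{2}{-3 + \sqrt{4 + y}}$ ($z{\left(y \right)} = \frac{2}{-3 + \sqrt{y + 4}} = \frac{2}{-3 + \sqrt{4 + y}}$)
$\frac{1}{z{\left(-6 \right)}} \left(-150\right) = \frac{1}{2 \frac{1}{-3 + \sqrt{4 - 6}}} \left(-150\right) = \frac{1}{2 \frac{1}{-3 + \sqrt{-2}}} \left(-150\right) = \frac{1}{2 \frac{1}{-3 + i \sqrt{2}}} \left(-150\right) = \left(- \frac{3}{2} + \frac{i \sqrt{2}}{2}\right) \left(-150\right) = 225 - 75 i \sqrt{2}$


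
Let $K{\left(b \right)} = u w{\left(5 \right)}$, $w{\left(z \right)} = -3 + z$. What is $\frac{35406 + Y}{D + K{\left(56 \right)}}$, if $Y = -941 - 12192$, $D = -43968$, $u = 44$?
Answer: $- \frac{22273}{43880} \approx -0.50759$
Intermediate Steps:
$K{\left(b \right)} = 88$ ($K{\left(b \right)} = 44 \left(-3 + 5\right) = 44 \cdot 2 = 88$)
$Y = -13133$ ($Y = -941 - 12192 = -13133$)
$\frac{35406 + Y}{D + K{\left(56 \right)}} = \frac{35406 - 13133}{-43968 + 88} = \frac{22273}{-43880} = 22273 \left(- \frac{1}{43880}\right) = - \frac{22273}{43880}$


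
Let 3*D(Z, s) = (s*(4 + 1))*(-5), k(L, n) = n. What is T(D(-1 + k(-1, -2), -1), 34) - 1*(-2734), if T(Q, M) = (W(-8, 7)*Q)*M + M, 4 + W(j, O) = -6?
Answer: -196/3 ≈ -65.333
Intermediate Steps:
W(j, O) = -10 (W(j, O) = -4 - 6 = -10)
D(Z, s) = -25*s/3 (D(Z, s) = ((s*(4 + 1))*(-5))/3 = ((s*5)*(-5))/3 = ((5*s)*(-5))/3 = (-25*s)/3 = -25*s/3)
T(Q, M) = M - 10*M*Q (T(Q, M) = (-10*Q)*M + M = -10*M*Q + M = M - 10*M*Q)
T(D(-1 + k(-1, -2), -1), 34) - 1*(-2734) = 34*(1 - (-250)*(-1)/3) - 1*(-2734) = 34*(1 - 10*25/3) + 2734 = 34*(1 - 250/3) + 2734 = 34*(-247/3) + 2734 = -8398/3 + 2734 = -196/3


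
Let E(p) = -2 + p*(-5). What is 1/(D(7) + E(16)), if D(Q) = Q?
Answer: -1/75 ≈ -0.013333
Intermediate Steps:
E(p) = -2 - 5*p
1/(D(7) + E(16)) = 1/(7 + (-2 - 5*16)) = 1/(7 + (-2 - 80)) = 1/(7 - 82) = 1/(-75) = -1/75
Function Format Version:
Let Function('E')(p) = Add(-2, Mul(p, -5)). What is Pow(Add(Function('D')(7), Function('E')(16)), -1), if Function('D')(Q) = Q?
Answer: Rational(-1, 75) ≈ -0.013333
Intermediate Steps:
Function('E')(p) = Add(-2, Mul(-5, p))
Pow(Add(Function('D')(7), Function('E')(16)), -1) = Pow(Add(7, Add(-2, Mul(-5, 16))), -1) = Pow(Add(7, Add(-2, -80)), -1) = Pow(Add(7, -82), -1) = Pow(-75, -1) = Rational(-1, 75)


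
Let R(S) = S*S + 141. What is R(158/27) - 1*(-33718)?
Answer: 24708175/729 ≈ 33893.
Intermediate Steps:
R(S) = 141 + S**2 (R(S) = S**2 + 141 = 141 + S**2)
R(158/27) - 1*(-33718) = (141 + (158/27)**2) - 1*(-33718) = (141 + (158*(1/27))**2) + 33718 = (141 + (158/27)**2) + 33718 = (141 + 24964/729) + 33718 = 127753/729 + 33718 = 24708175/729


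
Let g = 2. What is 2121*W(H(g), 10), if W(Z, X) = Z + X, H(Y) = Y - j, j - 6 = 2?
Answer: 8484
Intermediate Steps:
j = 8 (j = 6 + 2 = 8)
H(Y) = -8 + Y (H(Y) = Y - 1*8 = Y - 8 = -8 + Y)
W(Z, X) = X + Z
2121*W(H(g), 10) = 2121*(10 + (-8 + 2)) = 2121*(10 - 6) = 2121*4 = 8484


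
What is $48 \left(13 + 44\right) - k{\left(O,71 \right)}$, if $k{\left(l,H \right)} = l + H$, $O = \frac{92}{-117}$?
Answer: $\frac{311897}{117} \approx 2665.8$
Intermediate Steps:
$O = - \frac{92}{117}$ ($O = 92 \left(- \frac{1}{117}\right) = - \frac{92}{117} \approx -0.78632$)
$k{\left(l,H \right)} = H + l$
$48 \left(13 + 44\right) - k{\left(O,71 \right)} = 48 \left(13 + 44\right) - \left(71 - \frac{92}{117}\right) = 48 \cdot 57 - \frac{8215}{117} = 2736 - \frac{8215}{117} = \frac{311897}{117}$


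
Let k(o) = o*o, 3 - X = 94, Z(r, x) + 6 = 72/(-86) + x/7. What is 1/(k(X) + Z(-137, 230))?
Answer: 301/2500413 ≈ 0.00012038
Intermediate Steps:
Z(r, x) = -294/43 + x/7 (Z(r, x) = -6 + (72/(-86) + x/7) = -6 + (72*(-1/86) + x*(⅐)) = -6 + (-36/43 + x/7) = -294/43 + x/7)
X = -91 (X = 3 - 1*94 = 3 - 94 = -91)
k(o) = o²
1/(k(X) + Z(-137, 230)) = 1/((-91)² + (-294/43 + (⅐)*230)) = 1/(8281 + (-294/43 + 230/7)) = 1/(8281 + 7832/301) = 1/(2500413/301) = 301/2500413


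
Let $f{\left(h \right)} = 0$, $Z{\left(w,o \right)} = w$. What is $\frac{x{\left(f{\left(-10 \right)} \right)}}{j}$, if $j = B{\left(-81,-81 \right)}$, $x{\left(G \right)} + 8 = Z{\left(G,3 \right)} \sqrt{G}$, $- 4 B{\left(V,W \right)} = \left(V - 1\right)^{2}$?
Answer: $\frac{8}{1681} \approx 0.0047591$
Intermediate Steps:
$B{\left(V,W \right)} = - \frac{\left(-1 + V\right)^{2}}{4}$ ($B{\left(V,W \right)} = - \frac{\left(V - 1\right)^{2}}{4} = - \frac{\left(-1 + V\right)^{2}}{4}$)
$x{\left(G \right)} = -8 + G^{\frac{3}{2}}$ ($x{\left(G \right)} = -8 + G \sqrt{G} = -8 + G^{\frac{3}{2}}$)
$j = -1681$ ($j = - \frac{\left(-1 - 81\right)^{2}}{4} = - \frac{\left(-82\right)^{2}}{4} = \left(- \frac{1}{4}\right) 6724 = -1681$)
$\frac{x{\left(f{\left(-10 \right)} \right)}}{j} = \frac{-8 + 0^{\frac{3}{2}}}{-1681} = \left(-8 + 0\right) \left(- \frac{1}{1681}\right) = \left(-8\right) \left(- \frac{1}{1681}\right) = \frac{8}{1681}$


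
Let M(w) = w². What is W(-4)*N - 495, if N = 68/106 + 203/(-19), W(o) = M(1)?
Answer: -508578/1007 ≈ -505.04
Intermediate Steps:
W(o) = 1 (W(o) = 1² = 1)
N = -10113/1007 (N = 68*(1/106) + 203*(-1/19) = 34/53 - 203/19 = -10113/1007 ≈ -10.043)
W(-4)*N - 495 = 1*(-10113/1007) - 495 = -10113/1007 - 495 = -508578/1007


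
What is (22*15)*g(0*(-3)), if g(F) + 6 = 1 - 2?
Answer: -2310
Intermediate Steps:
g(F) = -7 (g(F) = -6 + (1 - 2) = -6 - 1 = -7)
(22*15)*g(0*(-3)) = (22*15)*(-7) = 330*(-7) = -2310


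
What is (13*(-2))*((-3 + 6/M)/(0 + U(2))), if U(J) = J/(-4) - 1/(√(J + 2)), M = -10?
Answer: -468/5 ≈ -93.600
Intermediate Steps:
U(J) = -1/√(2 + J) - J/4 (U(J) = J*(-¼) - 1/(√(2 + J)) = -J/4 - 1/√(2 + J) = -1/√(2 + J) - J/4)
(13*(-2))*((-3 + 6/M)/(0 + U(2))) = (13*(-2))*((-3 + 6/(-10))/(0 + (-1/√(2 + 2) - ¼*2))) = -26*(-3 + 6*(-⅒))/(0 + (-1/√4 - ½)) = -26*(-3 - ⅗)/(0 + (-1*½ - ½)) = -(-468)/(5*(0 + (-½ - ½))) = -(-468)/(5*(0 - 1)) = -(-468)/(5*(-1)) = -(-468)*(-1)/5 = -26*18/5 = -468/5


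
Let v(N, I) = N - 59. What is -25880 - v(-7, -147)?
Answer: -25814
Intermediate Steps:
v(N, I) = -59 + N
-25880 - v(-7, -147) = -25880 - (-59 - 7) = -25880 - 1*(-66) = -25880 + 66 = -25814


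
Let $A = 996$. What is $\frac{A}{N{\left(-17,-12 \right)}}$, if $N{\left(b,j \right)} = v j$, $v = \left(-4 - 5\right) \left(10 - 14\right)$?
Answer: $- \frac{83}{36} \approx -2.3056$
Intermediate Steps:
$v = 36$ ($v = \left(-9\right) \left(-4\right) = 36$)
$N{\left(b,j \right)} = 36 j$
$\frac{A}{N{\left(-17,-12 \right)}} = \frac{996}{36 \left(-12\right)} = \frac{996}{-432} = 996 \left(- \frac{1}{432}\right) = - \frac{83}{36}$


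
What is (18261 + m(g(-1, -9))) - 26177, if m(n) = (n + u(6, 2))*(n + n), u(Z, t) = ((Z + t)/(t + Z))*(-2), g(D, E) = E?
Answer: -7718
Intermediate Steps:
u(Z, t) = -2 (u(Z, t) = ((Z + t)/(Z + t))*(-2) = 1*(-2) = -2)
m(n) = 2*n*(-2 + n) (m(n) = (n - 2)*(n + n) = (-2 + n)*(2*n) = 2*n*(-2 + n))
(18261 + m(g(-1, -9))) - 26177 = (18261 + 2*(-9)*(-2 - 9)) - 26177 = (18261 + 2*(-9)*(-11)) - 26177 = (18261 + 198) - 26177 = 18459 - 26177 = -7718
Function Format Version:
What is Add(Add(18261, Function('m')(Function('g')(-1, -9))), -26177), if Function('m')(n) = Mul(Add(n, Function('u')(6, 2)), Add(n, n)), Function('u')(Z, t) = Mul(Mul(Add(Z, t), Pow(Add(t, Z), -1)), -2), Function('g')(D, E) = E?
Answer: -7718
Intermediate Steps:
Function('u')(Z, t) = -2 (Function('u')(Z, t) = Mul(Mul(Add(Z, t), Pow(Add(Z, t), -1)), -2) = Mul(1, -2) = -2)
Function('m')(n) = Mul(2, n, Add(-2, n)) (Function('m')(n) = Mul(Add(n, -2), Add(n, n)) = Mul(Add(-2, n), Mul(2, n)) = Mul(2, n, Add(-2, n)))
Add(Add(18261, Function('m')(Function('g')(-1, -9))), -26177) = Add(Add(18261, Mul(2, -9, Add(-2, -9))), -26177) = Add(Add(18261, Mul(2, -9, -11)), -26177) = Add(Add(18261, 198), -26177) = Add(18459, -26177) = -7718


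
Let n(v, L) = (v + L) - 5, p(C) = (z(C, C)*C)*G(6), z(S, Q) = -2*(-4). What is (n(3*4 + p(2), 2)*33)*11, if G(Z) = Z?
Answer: 38115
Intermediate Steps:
z(S, Q) = 8
p(C) = 48*C (p(C) = (8*C)*6 = 48*C)
n(v, L) = -5 + L + v (n(v, L) = (L + v) - 5 = -5 + L + v)
(n(3*4 + p(2), 2)*33)*11 = ((-5 + 2 + (3*4 + 48*2))*33)*11 = ((-5 + 2 + (12 + 96))*33)*11 = ((-5 + 2 + 108)*33)*11 = (105*33)*11 = 3465*11 = 38115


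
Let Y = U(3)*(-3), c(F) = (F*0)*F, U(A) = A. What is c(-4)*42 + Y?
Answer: -9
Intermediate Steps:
c(F) = 0 (c(F) = 0*F = 0)
Y = -9 (Y = 3*(-3) = -9)
c(-4)*42 + Y = 0*42 - 9 = 0 - 9 = -9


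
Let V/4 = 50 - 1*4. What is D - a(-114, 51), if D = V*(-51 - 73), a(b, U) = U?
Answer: -22867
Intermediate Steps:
V = 184 (V = 4*(50 - 1*4) = 4*(50 - 4) = 4*46 = 184)
D = -22816 (D = 184*(-51 - 73) = 184*(-124) = -22816)
D - a(-114, 51) = -22816 - 1*51 = -22816 - 51 = -22867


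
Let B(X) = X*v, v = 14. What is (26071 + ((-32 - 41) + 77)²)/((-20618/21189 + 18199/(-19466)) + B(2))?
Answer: 566314546602/566423867 ≈ 999.81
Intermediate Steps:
B(X) = 14*X (B(X) = X*14 = 14*X)
(26071 + ((-32 - 41) + 77)²)/((-20618/21189 + 18199/(-19466)) + B(2)) = (26071 + ((-32 - 41) + 77)²)/((-20618/21189 + 18199/(-19466)) + 14*2) = (26071 + (-73 + 77)²)/((-20618*1/21189 + 18199*(-1/19466)) + 28) = (26071 + 4²)/((-20618/21189 - 18199/19466) + 28) = (26071 + 16)/(-786968599/412465074 + 28) = 26087/(10762053473/412465074) = 26087*(412465074/10762053473) = 566314546602/566423867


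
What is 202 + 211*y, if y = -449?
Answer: -94537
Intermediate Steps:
202 + 211*y = 202 + 211*(-449) = 202 - 94739 = -94537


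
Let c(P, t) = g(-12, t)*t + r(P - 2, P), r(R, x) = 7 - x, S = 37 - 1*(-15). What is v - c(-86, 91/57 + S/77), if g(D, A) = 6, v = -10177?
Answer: -15044952/1463 ≈ -10284.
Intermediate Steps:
S = 52 (S = 37 + 15 = 52)
c(P, t) = 7 - P + 6*t (c(P, t) = 6*t + (7 - P) = 7 - P + 6*t)
v - c(-86, 91/57 + S/77) = -10177 - (7 - 1*(-86) + 6*(91/57 + 52/77)) = -10177 - (7 + 86 + 6*(91*(1/57) + 52*(1/77))) = -10177 - (7 + 86 + 6*(91/57 + 52/77)) = -10177 - (7 + 86 + 6*(9971/4389)) = -10177 - (7 + 86 + 19942/1463) = -10177 - 1*156001/1463 = -10177 - 156001/1463 = -15044952/1463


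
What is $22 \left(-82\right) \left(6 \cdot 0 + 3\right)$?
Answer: $-5412$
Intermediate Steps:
$22 \left(-82\right) \left(6 \cdot 0 + 3\right) = - 1804 \left(0 + 3\right) = \left(-1804\right) 3 = -5412$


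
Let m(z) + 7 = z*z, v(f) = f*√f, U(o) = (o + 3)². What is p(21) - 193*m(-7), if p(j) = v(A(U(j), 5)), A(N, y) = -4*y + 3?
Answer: -8106 - 17*I*√17 ≈ -8106.0 - 70.093*I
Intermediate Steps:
U(o) = (3 + o)²
A(N, y) = 3 - 4*y
v(f) = f^(3/2)
m(z) = -7 + z² (m(z) = -7 + z*z = -7 + z²)
p(j) = -17*I*√17 (p(j) = (3 - 4*5)^(3/2) = (3 - 20)^(3/2) = (-17)^(3/2) = -17*I*√17)
p(21) - 193*m(-7) = -17*I*√17 - 193*(-7 + (-7)²) = -17*I*√17 - 193*(-7 + 49) = -17*I*√17 - 193*42 = -17*I*√17 - 8106 = -8106 - 17*I*√17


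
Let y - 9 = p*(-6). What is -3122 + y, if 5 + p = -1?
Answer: -3077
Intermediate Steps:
p = -6 (p = -5 - 1 = -6)
y = 45 (y = 9 - 6*(-6) = 9 + 36 = 45)
-3122 + y = -3122 + 45 = -3077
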